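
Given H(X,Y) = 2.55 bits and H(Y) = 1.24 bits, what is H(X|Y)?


H(X|Y) = H(X,Y) - H(Y) = 2.55 - 1.24 = 1.31

1.31 bits


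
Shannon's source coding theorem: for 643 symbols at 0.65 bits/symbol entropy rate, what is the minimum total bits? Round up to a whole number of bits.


Minimum bits >= n * H = 643 * 0.65 = 417.95, rounded up to a whole number of bits = 418

418 bits


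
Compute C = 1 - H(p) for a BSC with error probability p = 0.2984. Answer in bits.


H(p) = -p*log2(p) - (1-p)*log2(1-p) = -0.2984*log2(0.2984) - 0.7016*log2(0.7016) = 0.520613 + 0.358714 = 0.8793. C = 1 - H(p) = 1 - 0.8793 = 0.1207

0.1207 bits


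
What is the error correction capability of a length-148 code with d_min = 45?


Correction capability = floor((d-1)/2) = floor((45-1)/2) = 22

22 errors


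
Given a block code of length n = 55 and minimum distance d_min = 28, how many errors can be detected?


Detection capability = d_min - 1 = 28 - 1 = 27

27 errors


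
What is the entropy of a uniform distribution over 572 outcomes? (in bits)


H = log2(n) = log2(572) = 9.1599

9.1599 bits


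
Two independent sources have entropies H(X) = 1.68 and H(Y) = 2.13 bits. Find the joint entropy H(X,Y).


For independent variables, H(X,Y) = H(X) + H(Y) = 1.68 + 2.13 = 3.81

3.81 bits


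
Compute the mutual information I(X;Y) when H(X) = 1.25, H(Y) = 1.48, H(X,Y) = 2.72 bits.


I(X;Y) = H(X) + H(Y) - H(X,Y) = 1.25 + 1.48 - 2.72 = 0.01

0.01 bits


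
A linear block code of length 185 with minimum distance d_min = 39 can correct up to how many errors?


Correction capability = floor((d-1)/2) = floor((39-1)/2) = 19

19 errors


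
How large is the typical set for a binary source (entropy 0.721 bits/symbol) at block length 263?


log2|A_typical| = nH = 263 * 0.721 = 189.623, so |A_typical| ~ 2^189.623 = 1.208e+57

1.208e+57


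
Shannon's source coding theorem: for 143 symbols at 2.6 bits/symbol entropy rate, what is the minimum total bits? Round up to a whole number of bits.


Minimum bits >= n * H = 143 * 2.6 = 371.8, rounded up to a whole number of bits = 372

372 bits


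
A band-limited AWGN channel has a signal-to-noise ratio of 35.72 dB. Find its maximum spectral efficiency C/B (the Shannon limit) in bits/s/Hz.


SNR_linear = 10^(35.72/10) = 3732.5016; C/B = log2(1 + SNR_linear) = log2(1 + 3732.5016) = 11.8663

11.8663 bits/s/Hz


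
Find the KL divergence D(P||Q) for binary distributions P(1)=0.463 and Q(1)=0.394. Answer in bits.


KL = p*log2(p/q) + (1-p)*log2((1-p)/(1-q)) = 0.463*log2(0.463/0.394) + 0.537*log2(0.537/0.606) = 0.0141

0.0141 bits


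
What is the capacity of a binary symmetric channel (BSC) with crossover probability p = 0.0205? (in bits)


H(p) = -p*log2(p) - (1-p)*log2(1-p) = -0.0205*log2(0.0205) - 0.9795*log2(0.9795) = 0.114969 + 0.029270 = 0.1442. C = 1 - H(p) = 1 - 0.1442 = 0.8558

0.8558 bits


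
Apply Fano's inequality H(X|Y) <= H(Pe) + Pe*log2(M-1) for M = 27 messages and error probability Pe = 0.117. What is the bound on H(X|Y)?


H(Pe) = -Pe*log2(Pe) - (1-Pe)*log2(1-Pe) = -0.117*log2(0.117) - 0.883*log2(0.883) = 0.362164 + 0.158511 = 0.5207. Pe*log2(M-1) = 0.117*log2(26) = 0.549951. Bound = H(Pe) + Pe*log2(M-1) = 0.362164 + 0.158511 + 0.549951 = 1.0706

1.0706 bits


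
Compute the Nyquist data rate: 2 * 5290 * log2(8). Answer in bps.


Rate = 2 * B * log2(M) = 2 * 5290 * 3.0 = 31740.0

31740.0 bps


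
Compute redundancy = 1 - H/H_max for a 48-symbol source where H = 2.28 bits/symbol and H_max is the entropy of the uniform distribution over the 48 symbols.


H_max = log2(K) = log2(48) = 5.585 bits/symbol. Redundancy = 1 - H/H_max = 1 - 2.28/5.585 = 1 - 0.4082 = 0.5918

0.5918


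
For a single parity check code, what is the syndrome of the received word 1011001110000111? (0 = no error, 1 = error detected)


Syndrome = XOR of all bits = 1 XOR 0 XOR 1 XOR 1 XOR 0 XOR 0 XOR 1 XOR 1 XOR 1 XOR 0 XOR 0 XOR 0 XOR 0 XOR 1 XOR 1 XOR 1 = 1

1


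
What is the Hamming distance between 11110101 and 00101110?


Count differing positions: ^ ^ . ^ ^ . ^ ^ = 6 differences

6


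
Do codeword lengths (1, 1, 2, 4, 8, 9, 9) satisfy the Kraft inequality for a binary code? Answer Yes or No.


Kraft sum = sum(2^(-l_i)) = 1.3203, need <= 1. Result: violated (a binary prefix-free code with these lengths cannot exist)

No


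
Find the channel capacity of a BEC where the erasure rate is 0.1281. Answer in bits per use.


C = 1 - epsilon = 1 - 0.1281 = 0.8719

0.8719 bits


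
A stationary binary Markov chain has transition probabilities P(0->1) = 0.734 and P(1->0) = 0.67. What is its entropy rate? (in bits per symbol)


Stationary distribution: pi_0 = p10/(p01+p10) = 0.4772, pi_1 = 0.5228. Entropy rate H' = pi_0*H(p01) + pi_1*H(p10) = 0.4772*0.8357 + 0.5228*0.9149 = 0.8771

0.8771 bits/symbol


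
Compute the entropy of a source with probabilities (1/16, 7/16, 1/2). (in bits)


H = -sum(p_i * log2(p_i)). Terms: -(1/16)*log2(1/16) = 0.250000; -(7/16)*log2(7/16) = 0.521782; -(1/2)*log2(1/2) = 0.500000. H = 0.250000 + 0.521782 + 0.500000 = 1.2718

1.2718 bits


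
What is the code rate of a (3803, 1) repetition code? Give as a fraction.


Rate = k/n = 1/3803

1/3803


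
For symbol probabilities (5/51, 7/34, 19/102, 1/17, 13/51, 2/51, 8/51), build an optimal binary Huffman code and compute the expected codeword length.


Huffman construction (repeatedly merge the two least-probable nodes; each merge adds 1 bit to every symbol beneath it): 2/51 + 1/17 = 5/51; 5/51 + 5/51 = 10/51; 8/51 + 19/102 = 35/102; 10/51 + 7/34 = 41/102; 13/51 + 35/102 = 61/102; 41/102 + 61/102 = 1. Resulting codeword lengths (in the order the probabilities were given): (3, 2, 3, 4, 2, 4, 3). L_avg = sum(p_i * l_i) = 5/51*3 + 7/34*2 + 19/102*3 + 1/17*4 + 13/51*2 + 2/51*4 + 8/51*3 = 269/102 = 2.6373

2.6373 bits


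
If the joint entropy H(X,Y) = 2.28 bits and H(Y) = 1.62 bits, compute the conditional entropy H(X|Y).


H(X|Y) = H(X,Y) - H(Y) = 2.28 - 1.62 = 0.66

0.66 bits


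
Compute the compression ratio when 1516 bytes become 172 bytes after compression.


Ratio = original / compressed = 1516 / 172 = 8.814

8.814


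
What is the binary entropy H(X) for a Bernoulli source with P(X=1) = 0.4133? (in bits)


H = -p*log2(p) - (1-p)*log2(1-p). -0.4133*log2(0.4133) = 0.526850; -0.5867*log2(0.5867) = 0.451351. H = 0.526850 + 0.451351 = 0.9782

0.9782 bits


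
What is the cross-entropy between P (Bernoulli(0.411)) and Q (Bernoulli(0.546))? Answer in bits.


H(P,Q) = -p*log2(q) - (1-p)*log2(1-q). -0.411*log2(0.546) = 0.358814; -0.589*log2(0.454) = 0.671010. H(P,Q) = 0.358814 + 0.671010 = 1.0298

1.0298 bits


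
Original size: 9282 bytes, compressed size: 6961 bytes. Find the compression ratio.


Ratio = original / compressed = 9282 / 6961 = 1.3334

1.3334


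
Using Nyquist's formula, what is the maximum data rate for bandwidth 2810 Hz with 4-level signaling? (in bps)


Rate = 2 * B * log2(M) = 2 * 2810 * 2.0 = 11240.0

11240.0 bps


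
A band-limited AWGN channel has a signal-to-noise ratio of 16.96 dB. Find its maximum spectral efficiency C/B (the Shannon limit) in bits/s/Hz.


SNR_linear = 10^(16.96/10) = 49.6592; C/B = log2(1 + SNR_linear) = log2(1 + 49.6592) = 5.6628

5.6628 bits/s/Hz


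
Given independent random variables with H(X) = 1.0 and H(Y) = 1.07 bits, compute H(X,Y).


For independent variables, H(X,Y) = H(X) + H(Y) = 1.0 + 1.07 = 2.07

2.07 bits


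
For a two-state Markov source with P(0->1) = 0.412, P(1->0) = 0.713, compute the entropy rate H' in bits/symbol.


Stationary distribution: pi_0 = p10/(p01+p10) = 0.6338, pi_1 = 0.3662. Entropy rate H' = pi_0*H(p01) + pi_1*H(p10) = 0.6338*0.9775 + 0.3662*0.8648 = 0.9363

0.9363 bits/symbol


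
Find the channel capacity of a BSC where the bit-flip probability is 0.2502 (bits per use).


H(p) = -p*log2(p) - (1-p)*log2(1-p) = -0.2502*log2(0.2502) - 0.7498*log2(0.7498) = 0.500111 + 0.311484 = 0.8116. C = 1 - H(p) = 1 - 0.8116 = 0.1884

0.1884 bits


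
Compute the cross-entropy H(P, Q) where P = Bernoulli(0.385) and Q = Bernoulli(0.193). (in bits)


H(P,Q) = -p*log2(q) - (1-p)*log2(1-q). -0.385*log2(0.193) = 0.913731; -0.615*log2(0.807) = 0.190256. H(P,Q) = 0.913731 + 0.190256 = 1.104

1.104 bits


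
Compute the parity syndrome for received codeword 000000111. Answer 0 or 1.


Syndrome = XOR of all bits = 0 XOR 0 XOR 0 XOR 0 XOR 0 XOR 0 XOR 1 XOR 1 XOR 1 = 1

1


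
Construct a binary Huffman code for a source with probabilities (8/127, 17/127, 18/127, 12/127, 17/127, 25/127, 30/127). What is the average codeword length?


Huffman construction (repeatedly merge the two least-probable nodes; each merge adds 1 bit to every symbol beneath it): 8/127 + 12/127 = 20/127; 17/127 + 17/127 = 34/127; 18/127 + 20/127 = 38/127; 25/127 + 30/127 = 55/127; 34/127 + 38/127 = 72/127; 55/127 + 72/127 = 1. Resulting codeword lengths (in the order the probabilities were given): (4, 3, 3, 4, 3, 2, 2). L_avg = sum(p_i * l_i) = 8/127*4 + 17/127*3 + 18/127*3 + 12/127*4 + 17/127*3 + 25/127*2 + 30/127*2 = 346/127 = 2.7244

2.7244 bits


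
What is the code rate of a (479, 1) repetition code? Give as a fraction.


Rate = k/n = 1/479

1/479


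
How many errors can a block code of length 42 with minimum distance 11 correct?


Correction capability = floor((d-1)/2) = floor((11-1)/2) = 5

5 errors


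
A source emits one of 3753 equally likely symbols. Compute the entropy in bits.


H = log2(n) = log2(3753) = 11.8738

11.8738 bits


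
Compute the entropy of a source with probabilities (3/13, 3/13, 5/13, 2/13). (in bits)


H = -sum(p_i * log2(p_i)). Terms: -(3/13)*log2(3/13) = 0.488187; -(3/13)*log2(3/13) = 0.488187; -(5/13)*log2(5/13) = 0.530197; -(2/13)*log2(2/13) = 0.415452. H = 0.488187 + 0.488187 + 0.530197 + 0.415452 = 1.922

1.922 bits


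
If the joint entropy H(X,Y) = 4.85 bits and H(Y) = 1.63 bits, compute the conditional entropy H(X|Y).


H(X|Y) = H(X,Y) - H(Y) = 4.85 - 1.63 = 3.22

3.22 bits


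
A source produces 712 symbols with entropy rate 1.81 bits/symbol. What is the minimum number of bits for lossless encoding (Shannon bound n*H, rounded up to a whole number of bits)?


Minimum bits >= n * H = 712 * 1.81 = 1288.72, rounded up to a whole number of bits = 1289

1289 bits


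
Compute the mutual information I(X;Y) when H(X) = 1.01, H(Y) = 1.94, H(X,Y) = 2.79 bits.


I(X;Y) = H(X) + H(Y) - H(X,Y) = 1.01 + 1.94 - 2.79 = 0.16

0.16 bits


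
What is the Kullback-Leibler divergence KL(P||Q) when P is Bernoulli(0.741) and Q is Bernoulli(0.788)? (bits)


KL = p*log2(p/q) + (1-p)*log2((1-p)/(1-q)) = 0.741*log2(0.741/0.788) + 0.259*log2(0.259/0.212) = 0.0091

0.0091 bits


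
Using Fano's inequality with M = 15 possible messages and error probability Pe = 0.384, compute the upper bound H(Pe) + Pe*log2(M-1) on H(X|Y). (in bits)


H(Pe) = -Pe*log2(Pe) - (1-Pe)*log2(1-Pe) = -0.384*log2(0.384) - 0.616*log2(0.616) = 0.530236 + 0.430583 = 0.9608. Pe*log2(M-1) = 0.384*log2(14) = 1.462024. Bound = H(Pe) + Pe*log2(M-1) = 0.530236 + 0.430583 + 1.462024 = 2.4228

2.4228 bits


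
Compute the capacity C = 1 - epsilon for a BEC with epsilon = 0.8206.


C = 1 - epsilon = 1 - 0.8206 = 0.1794

0.1794 bits


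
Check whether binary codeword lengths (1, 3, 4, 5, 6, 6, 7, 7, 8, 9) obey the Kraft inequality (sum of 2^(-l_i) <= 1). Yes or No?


Kraft sum = sum(2^(-l_i)) = 0.7715, need <= 1. Result: satisfied (a binary prefix-free code with these lengths exists)

Yes


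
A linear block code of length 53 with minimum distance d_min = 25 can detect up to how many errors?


Detection capability = d_min - 1 = 25 - 1 = 24

24 errors


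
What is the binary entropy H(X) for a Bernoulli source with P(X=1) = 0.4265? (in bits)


H = -p*log2(p) - (1-p)*log2(1-p). -0.4265*log2(0.4265) = 0.524332; -0.5735*log2(0.5735) = 0.460024. H = 0.524332 + 0.460024 = 0.9844

0.9844 bits


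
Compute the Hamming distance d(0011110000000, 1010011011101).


Count differing positions: ^ . . ^ ^ . ^ . ^ ^ ^ . ^ = 8 differences

8


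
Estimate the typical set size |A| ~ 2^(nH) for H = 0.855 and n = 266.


log2|A_typical| = nH = 266 * 0.855 = 227.43, so |A_typical| ~ 2^227.43 = 2.906e+68

2.906e+68


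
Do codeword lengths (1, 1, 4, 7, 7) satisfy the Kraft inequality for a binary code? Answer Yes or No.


Kraft sum = sum(2^(-l_i)) = 1.0781, need <= 1. Result: violated (a binary prefix-free code with these lengths cannot exist)

No


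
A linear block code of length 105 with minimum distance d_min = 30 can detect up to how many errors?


Detection capability = d_min - 1 = 30 - 1 = 29

29 errors


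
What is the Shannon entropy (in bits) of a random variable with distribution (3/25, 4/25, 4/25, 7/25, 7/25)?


H = -sum(p_i * log2(p_i)). Terms: -(3/25)*log2(3/25) = 0.367067; -(4/25)*log2(4/25) = 0.423017; -(4/25)*log2(4/25) = 0.423017; -(7/25)*log2(7/25) = 0.514220; -(7/25)*log2(7/25) = 0.514220. H = 0.367067 + 0.423017 + 0.423017 + 0.514220 + 0.514220 = 2.2415

2.2415 bits


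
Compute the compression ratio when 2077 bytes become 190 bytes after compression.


Ratio = original / compressed = 2077 / 190 = 10.9316

10.9316


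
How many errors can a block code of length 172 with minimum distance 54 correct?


Correction capability = floor((d-1)/2) = floor((54-1)/2) = 26

26 errors


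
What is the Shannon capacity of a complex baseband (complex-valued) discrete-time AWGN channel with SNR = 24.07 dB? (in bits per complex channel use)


SNR_linear = 10^(24.07/10) = 255.2701; C = log2(1 + SNR_linear) = log2(1 + 255.2701) = 8.0015

8.0015 bits/channel use


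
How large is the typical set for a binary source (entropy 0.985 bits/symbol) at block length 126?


log2|A_typical| = nH = 126 * 0.985 = 124.11, so |A_typical| ~ 2^124.11 = 2.295e+37

2.295e+37


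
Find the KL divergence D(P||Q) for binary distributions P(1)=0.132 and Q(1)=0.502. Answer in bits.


KL = p*log2(p/q) + (1-p)*log2((1-p)/(1-q)) = 0.132*log2(0.132/0.502) + 0.868*log2(0.868/0.498) = 0.4414

0.4414 bits


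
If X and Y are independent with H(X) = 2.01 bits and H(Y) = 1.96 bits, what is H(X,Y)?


For independent variables, H(X,Y) = H(X) + H(Y) = 2.01 + 1.96 = 3.97

3.97 bits


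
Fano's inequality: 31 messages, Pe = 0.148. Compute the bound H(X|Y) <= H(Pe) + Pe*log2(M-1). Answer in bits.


H(Pe) = -Pe*log2(Pe) - (1-Pe)*log2(1-Pe) = -0.148*log2(0.148) - 0.852*log2(0.852) = 0.407937 + 0.196876 = 0.6048. Pe*log2(M-1) = 0.148*log2(30) = 0.726220. Bound = H(Pe) + Pe*log2(M-1) = 0.407937 + 0.196876 + 0.726220 = 1.331

1.331 bits


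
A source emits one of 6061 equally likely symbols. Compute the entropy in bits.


H = log2(n) = log2(6061) = 12.5653

12.5653 bits


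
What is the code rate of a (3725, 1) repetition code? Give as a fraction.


Rate = k/n = 1/3725

1/3725


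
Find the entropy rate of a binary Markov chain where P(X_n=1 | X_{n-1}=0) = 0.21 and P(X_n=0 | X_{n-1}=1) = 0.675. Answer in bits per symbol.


Stationary distribution: pi_0 = p10/(p01+p10) = 0.7627, pi_1 = 0.2373. Entropy rate H' = pi_0*H(p01) + pi_1*H(p10) = 0.7627*0.7415 + 0.2373*0.9097 = 0.7814

0.7814 bits/symbol


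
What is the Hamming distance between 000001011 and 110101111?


Count differing positions: ^ ^ . ^ . . ^ . . = 4 differences

4


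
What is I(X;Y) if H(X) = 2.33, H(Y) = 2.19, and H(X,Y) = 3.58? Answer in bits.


I(X;Y) = H(X) + H(Y) - H(X,Y) = 2.33 + 2.19 - 3.58 = 0.94

0.94 bits


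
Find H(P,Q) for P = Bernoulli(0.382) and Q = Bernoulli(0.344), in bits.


H(P,Q) = -p*log2(q) - (1-p)*log2(1-q). -0.382*log2(0.344) = 0.588096; -0.618*log2(0.656) = 0.375888. H(P,Q) = 0.588096 + 0.375888 = 0.964

0.964 bits


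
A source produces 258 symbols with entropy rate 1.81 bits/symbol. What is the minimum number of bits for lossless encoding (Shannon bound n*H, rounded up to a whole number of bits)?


Minimum bits >= n * H = 258 * 1.81 = 466.98, rounded up to a whole number of bits = 467

467 bits


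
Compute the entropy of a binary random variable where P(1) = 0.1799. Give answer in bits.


H = -p*log2(p) - (1-p)*log2(1-p). -0.1799*log2(0.1799) = 0.445204; -0.8201*log2(0.8201) = 0.234654. H = 0.445204 + 0.234654 = 0.6799

0.6799 bits


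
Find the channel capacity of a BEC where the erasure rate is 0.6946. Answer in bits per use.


C = 1 - epsilon = 1 - 0.6946 = 0.3054

0.3054 bits


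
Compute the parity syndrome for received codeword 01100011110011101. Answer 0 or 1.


Syndrome = XOR of all bits = 0 XOR 1 XOR 1 XOR 0 XOR 0 XOR 0 XOR 1 XOR 1 XOR 1 XOR 1 XOR 0 XOR 0 XOR 1 XOR 1 XOR 1 XOR 0 XOR 1 = 0

0


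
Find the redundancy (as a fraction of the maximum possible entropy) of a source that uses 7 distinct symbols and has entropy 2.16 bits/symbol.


H_max = log2(K) = log2(7) = 2.8074 bits/symbol. Redundancy = 1 - H/H_max = 1 - 2.16/2.8074 = 1 - 0.7694 = 0.2306

0.2306


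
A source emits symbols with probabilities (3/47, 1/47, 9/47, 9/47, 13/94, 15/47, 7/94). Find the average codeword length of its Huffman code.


Huffman construction (repeatedly merge the two least-probable nodes; each merge adds 1 bit to every symbol beneath it): 1/47 + 3/47 = 4/47; 7/94 + 4/47 = 15/94; 13/94 + 15/94 = 14/47; 9/47 + 9/47 = 18/47; 14/47 + 15/47 = 29/47; 18/47 + 29/47 = 1. Resulting codeword lengths (in the order the probabilities were given): (5, 5, 2, 2, 3, 2, 4). L_avg = sum(p_i * l_i) = 3/47*5 + 1/47*5 + 9/47*2 + 9/47*2 + 13/94*3 + 15/47*2 + 7/94*4 = 239/94 = 2.5426

2.5426 bits


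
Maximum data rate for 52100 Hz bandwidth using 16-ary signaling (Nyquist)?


Rate = 2 * B * log2(M) = 2 * 52100 * 4.0 = 416800.0

416800.0 bps


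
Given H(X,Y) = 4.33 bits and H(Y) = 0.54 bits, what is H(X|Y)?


H(X|Y) = H(X,Y) - H(Y) = 4.33 - 0.54 = 3.79

3.79 bits


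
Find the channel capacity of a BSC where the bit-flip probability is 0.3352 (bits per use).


H(p) = -p*log2(p) - (1-p)*log2(1-p) = -0.3352*log2(0.3352) - 0.6648*log2(0.6648) = 0.528579 + 0.391572 = 0.9202. C = 1 - H(p) = 1 - 0.9202 = 0.0798

0.0798 bits


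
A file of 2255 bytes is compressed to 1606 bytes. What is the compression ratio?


Ratio = original / compressed = 2255 / 1606 = 1.4041

1.4041


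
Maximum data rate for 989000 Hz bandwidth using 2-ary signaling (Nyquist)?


Rate = 2 * B * log2(M) = 2 * 989000 * 1.0 = 1978000.0

1978000.0 bps


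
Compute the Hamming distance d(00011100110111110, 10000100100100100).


Count differing positions: ^ . . ^ ^ . . . . ^ . . ^ ^ . ^ . = 7 differences

7


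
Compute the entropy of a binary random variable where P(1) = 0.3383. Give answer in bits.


H = -p*log2(p) - (1-p)*log2(1-p). -0.3383*log2(0.3383) = 0.528974; -0.6617*log2(0.6617) = 0.394208. H = 0.528974 + 0.394208 = 0.9232

0.9232 bits


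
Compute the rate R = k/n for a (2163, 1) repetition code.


Rate = k/n = 1/2163

1/2163


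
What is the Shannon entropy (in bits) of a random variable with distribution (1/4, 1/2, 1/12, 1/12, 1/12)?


H = -sum(p_i * log2(p_i)). Terms: -(1/4)*log2(1/4) = 0.500000; -(1/2)*log2(1/2) = 0.500000; -(1/12)*log2(1/12) = 0.298747; -(1/12)*log2(1/12) = 0.298747; -(1/12)*log2(1/12) = 0.298747. H = 0.500000 + 0.500000 + 0.298747 + 0.298747 + 0.298747 = 1.8962

1.8962 bits


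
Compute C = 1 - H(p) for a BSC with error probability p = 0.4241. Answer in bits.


H(p) = -p*log2(p) - (1-p)*log2(1-p) = -0.4241*log2(0.4241) - 0.5759*log2(0.5759) = 0.524834 + 0.458480 = 0.9833. C = 1 - H(p) = 1 - 0.9833 = 0.0167

0.0167 bits


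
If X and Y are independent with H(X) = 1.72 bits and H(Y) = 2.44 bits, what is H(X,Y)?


For independent variables, H(X,Y) = H(X) + H(Y) = 1.72 + 2.44 = 4.16

4.16 bits


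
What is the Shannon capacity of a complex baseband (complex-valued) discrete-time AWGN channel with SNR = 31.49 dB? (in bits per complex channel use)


SNR_linear = 10^(31.49/10) = 1409.2888; C = log2(1 + SNR_linear) = log2(1 + 1409.2888) = 10.4618

10.4618 bits/channel use


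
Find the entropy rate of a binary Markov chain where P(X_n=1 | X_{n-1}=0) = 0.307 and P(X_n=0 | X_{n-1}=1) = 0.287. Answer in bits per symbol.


Stationary distribution: pi_0 = p10/(p01+p10) = 0.4832, pi_1 = 0.5168. Entropy rate H' = pi_0*H(p01) + pi_1*H(p10) = 0.4832*0.8897 + 0.5168*0.8648 = 0.8768

0.8768 bits/symbol


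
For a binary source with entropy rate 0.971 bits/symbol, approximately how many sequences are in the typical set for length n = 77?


log2|A_typical| = nH = 77 * 0.971 = 74.767, so |A_typical| ~ 2^74.767 = 3.214e+22

3.214e+22


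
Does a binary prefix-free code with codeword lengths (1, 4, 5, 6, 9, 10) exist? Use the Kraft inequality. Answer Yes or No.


Kraft sum = sum(2^(-l_i)) = 0.6123, need <= 1. Result: satisfied (a binary prefix-free code with these lengths exists)

Yes


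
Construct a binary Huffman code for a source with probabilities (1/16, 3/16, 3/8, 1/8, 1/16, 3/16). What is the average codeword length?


Huffman construction (repeatedly merge the two least-probable nodes; each merge adds 1 bit to every symbol beneath it): 1/16 + 1/16 = 1/8; 1/8 + 1/8 = 1/4; 3/16 + 3/16 = 3/8; 1/4 + 3/8 = 5/8; 3/8 + 5/8 = 1. Resulting codeword lengths (in the order the probabilities were given): (4, 2, 2, 3, 4, 2). L_avg = sum(p_i * l_i) = 1/16*4 + 3/16*2 + 3/8*2 + 1/8*3 + 1/16*4 + 3/16*2 = 19/8 = 2.375

2.375 bits


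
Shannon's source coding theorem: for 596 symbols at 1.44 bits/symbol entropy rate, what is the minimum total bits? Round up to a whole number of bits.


Minimum bits >= n * H = 596 * 1.44 = 858.24, rounded up to a whole number of bits = 859

859 bits


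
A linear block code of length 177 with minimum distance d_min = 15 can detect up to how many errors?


Detection capability = d_min - 1 = 15 - 1 = 14

14 errors


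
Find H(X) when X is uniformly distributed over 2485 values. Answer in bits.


H = log2(n) = log2(2485) = 11.279

11.279 bits


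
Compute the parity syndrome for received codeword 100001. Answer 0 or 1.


Syndrome = XOR of all bits = 1 XOR 0 XOR 0 XOR 0 XOR 0 XOR 1 = 0

0


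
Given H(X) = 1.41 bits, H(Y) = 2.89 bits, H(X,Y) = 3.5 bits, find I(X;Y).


I(X;Y) = H(X) + H(Y) - H(X,Y) = 1.41 + 2.89 - 3.5 = 0.8

0.8 bits


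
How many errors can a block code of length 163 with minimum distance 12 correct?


Correction capability = floor((d-1)/2) = floor((12-1)/2) = 5

5 errors


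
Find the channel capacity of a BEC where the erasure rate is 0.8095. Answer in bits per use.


C = 1 - epsilon = 1 - 0.8095 = 0.1905

0.1905 bits


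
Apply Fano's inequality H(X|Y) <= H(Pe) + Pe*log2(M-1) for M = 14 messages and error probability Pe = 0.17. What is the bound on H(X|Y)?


H(Pe) = -Pe*log2(Pe) - (1-Pe)*log2(1-Pe) = -0.17*log2(0.17) - 0.83*log2(0.83) = 0.434587 + 0.223118 = 0.6577. Pe*log2(M-1) = 0.17*log2(13) = 0.629075. Bound = H(Pe) + Pe*log2(M-1) = 0.434587 + 0.223118 + 0.629075 = 1.2868

1.2868 bits


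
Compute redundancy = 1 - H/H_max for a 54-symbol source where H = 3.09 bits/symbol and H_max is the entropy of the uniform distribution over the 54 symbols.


H_max = log2(K) = log2(54) = 5.7549 bits/symbol. Redundancy = 1 - H/H_max = 1 - 3.09/5.7549 = 1 - 0.5369 = 0.4631

0.4631


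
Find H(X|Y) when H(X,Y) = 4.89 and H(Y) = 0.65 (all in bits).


H(X|Y) = H(X,Y) - H(Y) = 4.89 - 0.65 = 4.24

4.24 bits


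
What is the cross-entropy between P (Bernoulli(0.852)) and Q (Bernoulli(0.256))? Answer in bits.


H(P,Q) = -p*log2(q) - (1-p)*log2(1-q). -0.852*log2(0.256) = 1.674848; -0.148*log2(0.744) = 0.063141. H(P,Q) = 1.674848 + 0.063141 = 1.738

1.738 bits


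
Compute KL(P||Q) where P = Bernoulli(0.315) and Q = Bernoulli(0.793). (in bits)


KL = p*log2(p/q) + (1-p)*log2((1-p)/(1-q)) = 0.315*log2(0.315/0.793) + 0.685*log2(0.685/0.207) = 0.7631

0.7631 bits


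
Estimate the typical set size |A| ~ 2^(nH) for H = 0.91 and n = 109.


log2|A_typical| = nH = 109 * 0.91 = 99.19, so |A_typical| ~ 2^99.19 = 7.230e+29

7.230e+29


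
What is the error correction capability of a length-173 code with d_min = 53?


Correction capability = floor((d-1)/2) = floor((53-1)/2) = 26

26 errors


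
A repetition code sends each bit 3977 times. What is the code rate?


Rate = k/n = 1/3977

1/3977


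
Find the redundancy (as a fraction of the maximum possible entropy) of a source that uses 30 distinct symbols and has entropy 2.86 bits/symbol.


H_max = log2(K) = log2(30) = 4.9069 bits/symbol. Redundancy = 1 - H/H_max = 1 - 2.86/4.9069 = 1 - 0.5829 = 0.4171

0.4171


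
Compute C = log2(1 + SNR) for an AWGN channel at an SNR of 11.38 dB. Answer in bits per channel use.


SNR_linear = 10^(11.38/10) = 13.7404; C = log2(1 + SNR_linear) = log2(1 + 13.7404) = 3.8817

3.8817 bits/channel use


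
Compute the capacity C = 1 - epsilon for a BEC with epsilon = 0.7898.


C = 1 - epsilon = 1 - 0.7898 = 0.2102

0.2102 bits


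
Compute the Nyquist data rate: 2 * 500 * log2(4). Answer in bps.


Rate = 2 * B * log2(M) = 2 * 500 * 2.0 = 2000.0

2000.0 bps


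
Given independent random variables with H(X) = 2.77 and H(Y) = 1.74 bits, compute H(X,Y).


For independent variables, H(X,Y) = H(X) + H(Y) = 2.77 + 1.74 = 4.51

4.51 bits


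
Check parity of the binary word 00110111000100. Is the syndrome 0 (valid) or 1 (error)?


Syndrome = XOR of all bits = 0 XOR 0 XOR 1 XOR 1 XOR 0 XOR 1 XOR 1 XOR 1 XOR 0 XOR 0 XOR 0 XOR 1 XOR 0 XOR 0 = 0

0


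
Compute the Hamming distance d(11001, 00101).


Count differing positions: ^ ^ ^ . . = 3 differences

3


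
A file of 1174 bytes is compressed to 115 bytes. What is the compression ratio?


Ratio = original / compressed = 1174 / 115 = 10.2087

10.2087


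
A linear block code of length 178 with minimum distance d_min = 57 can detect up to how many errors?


Detection capability = d_min - 1 = 57 - 1 = 56

56 errors


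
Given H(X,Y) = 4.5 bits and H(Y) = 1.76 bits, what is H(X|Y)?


H(X|Y) = H(X,Y) - H(Y) = 4.5 - 1.76 = 2.74

2.74 bits


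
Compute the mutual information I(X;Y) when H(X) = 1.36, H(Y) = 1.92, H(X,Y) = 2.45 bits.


I(X;Y) = H(X) + H(Y) - H(X,Y) = 1.36 + 1.92 - 2.45 = 0.83

0.83 bits


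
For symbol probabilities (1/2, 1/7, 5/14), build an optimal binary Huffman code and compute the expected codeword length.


Huffman construction (repeatedly merge the two least-probable nodes; each merge adds 1 bit to every symbol beneath it): 1/7 + 5/14 = 1/2; 1/2 + 1/2 = 1. Resulting codeword lengths (in the order the probabilities were given): (1, 2, 2). L_avg = sum(p_i * l_i) = 1/2*1 + 1/7*2 + 5/14*2 = 3/2 = 1.5

1.5 bits


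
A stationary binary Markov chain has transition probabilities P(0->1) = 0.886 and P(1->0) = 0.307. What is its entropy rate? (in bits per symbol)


Stationary distribution: pi_0 = p10/(p01+p10) = 0.2573, pi_1 = 0.7427. Entropy rate H' = pi_0*H(p01) + pi_1*H(p10) = 0.2573*0.5119 + 0.7427*0.8897 = 0.7925

0.7925 bits/symbol


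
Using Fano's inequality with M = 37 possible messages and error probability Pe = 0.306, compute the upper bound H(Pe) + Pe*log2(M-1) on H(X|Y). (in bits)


H(Pe) = -Pe*log2(Pe) - (1-Pe)*log2(1-Pe) = -0.306*log2(0.306) - 0.694*log2(0.694) = 0.522769 + 0.365733 = 0.8885. Pe*log2(M-1) = 0.306*log2(36) = 1.581997. Bound = H(Pe) + Pe*log2(M-1) = 0.522769 + 0.365733 + 1.581997 = 2.4705

2.4705 bits


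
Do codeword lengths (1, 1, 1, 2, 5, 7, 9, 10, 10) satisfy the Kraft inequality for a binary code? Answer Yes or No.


Kraft sum = sum(2^(-l_i)) = 1.793, need <= 1. Result: violated (a binary prefix-free code with these lengths cannot exist)

No


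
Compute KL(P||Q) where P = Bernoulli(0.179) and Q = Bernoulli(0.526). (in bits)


KL = p*log2(p/q) + (1-p)*log2((1-p)/(1-q)) = 0.179*log2(0.179/0.526) + 0.821*log2(0.821/0.474) = 0.3723

0.3723 bits


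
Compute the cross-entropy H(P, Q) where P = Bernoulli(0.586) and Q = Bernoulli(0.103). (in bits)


H(P,Q) = -p*log2(q) - (1-p)*log2(1-q). -0.586*log2(0.103) = 1.921660; -0.414*log2(0.897) = 0.064924. H(P,Q) = 1.921660 + 0.064924 = 1.9866

1.9866 bits


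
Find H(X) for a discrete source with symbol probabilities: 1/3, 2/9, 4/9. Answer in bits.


H = -sum(p_i * log2(p_i)). Terms: -(1/3)*log2(1/3) = 0.528321; -(2/9)*log2(2/9) = 0.482206; -(4/9)*log2(4/9) = 0.519967. H = 0.528321 + 0.482206 + 0.519967 = 1.5305

1.5305 bits


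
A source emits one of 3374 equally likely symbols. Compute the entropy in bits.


H = log2(n) = log2(3374) = 11.7202

11.7202 bits


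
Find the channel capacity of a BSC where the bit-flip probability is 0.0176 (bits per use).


H(p) = -p*log2(p) - (1-p)*log2(1-p) = -0.0176*log2(0.0176) - 0.9824*log2(0.9824) = 0.102578 + 0.025167 = 0.1277. C = 1 - H(p) = 1 - 0.1277 = 0.8723

0.8723 bits


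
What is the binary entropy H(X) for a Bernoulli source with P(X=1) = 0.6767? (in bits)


H = -p*log2(p) - (1-p)*log2(1-p). -0.6767*log2(0.6767) = 0.381261; -0.3233*log2(0.3233) = 0.526673. H = 0.381261 + 0.526673 = 0.9079

0.9079 bits


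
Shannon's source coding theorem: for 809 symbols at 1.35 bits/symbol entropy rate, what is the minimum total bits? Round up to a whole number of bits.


Minimum bits >= n * H = 809 * 1.35 = 1092.15, rounded up to a whole number of bits = 1093

1093 bits


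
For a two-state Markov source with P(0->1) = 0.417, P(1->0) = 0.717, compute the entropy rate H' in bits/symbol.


Stationary distribution: pi_0 = p10/(p01+p10) = 0.6323, pi_1 = 0.3677. Entropy rate H' = pi_0*H(p01) + pi_1*H(p10) = 0.6323*0.98 + 0.3677*0.8595 = 0.9357

0.9357 bits/symbol


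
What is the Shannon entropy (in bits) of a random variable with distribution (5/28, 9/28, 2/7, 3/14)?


H = -sum(p_i * log2(p_i)). Terms: -(5/28)*log2(5/28) = 0.443826; -(9/28)*log2(9/28) = 0.526317; -(2/7)*log2(2/7) = 0.516387; -(3/14)*log2(3/14) = 0.476227. H = 0.443826 + 0.526317 + 0.516387 + 0.476227 = 1.9628

1.9628 bits


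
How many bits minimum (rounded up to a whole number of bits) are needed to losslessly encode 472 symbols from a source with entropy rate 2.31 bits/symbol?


Minimum bits >= n * H = 472 * 2.31 = 1090.32, rounded up to a whole number of bits = 1091

1091 bits


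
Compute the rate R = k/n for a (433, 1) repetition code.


Rate = k/n = 1/433

1/433


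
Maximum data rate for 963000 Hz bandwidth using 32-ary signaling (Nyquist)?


Rate = 2 * B * log2(M) = 2 * 963000 * 5.0 = 9630000.0

9630000.0 bps


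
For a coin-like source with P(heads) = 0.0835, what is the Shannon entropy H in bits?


H = -p*log2(p) - (1-p)*log2(1-p). -0.0835*log2(0.0835) = 0.299104; -0.9165*log2(0.9165) = 0.115289. H = 0.299104 + 0.115289 = 0.4144

0.4144 bits


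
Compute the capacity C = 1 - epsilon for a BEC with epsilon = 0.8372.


C = 1 - epsilon = 1 - 0.8372 = 0.1628

0.1628 bits


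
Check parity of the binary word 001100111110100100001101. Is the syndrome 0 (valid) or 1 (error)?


Syndrome = XOR of all bits = 0 XOR 0 XOR 1 XOR 1 XOR 0 XOR 0 XOR 1 XOR 1 XOR 1 XOR 1 XOR 1 XOR 0 XOR 1 XOR 0 XOR 0 XOR 1 XOR 0 XOR 0 XOR 0 XOR 0 XOR 1 XOR 1 XOR 0 XOR 1 = 0

0


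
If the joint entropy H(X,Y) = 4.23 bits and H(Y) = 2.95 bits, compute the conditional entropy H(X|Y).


H(X|Y) = H(X,Y) - H(Y) = 4.23 - 2.95 = 1.28

1.28 bits


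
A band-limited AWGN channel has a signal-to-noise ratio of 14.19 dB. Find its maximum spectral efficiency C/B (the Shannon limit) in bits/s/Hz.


SNR_linear = 10^(14.19/10) = 26.2422; C/B = log2(1 + SNR_linear) = log2(1 + 26.2422) = 4.7678

4.7678 bits/s/Hz


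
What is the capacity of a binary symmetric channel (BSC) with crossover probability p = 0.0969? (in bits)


H(p) = -p*log2(p) - (1-p)*log2(1-p) = -0.0969*log2(0.0969) - 0.9031*log2(0.9031) = 0.326297 + 0.132794 = 0.4591. C = 1 - H(p) = 1 - 0.4591 = 0.5409

0.5409 bits


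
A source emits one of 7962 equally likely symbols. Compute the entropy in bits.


H = log2(n) = log2(7962) = 12.9589

12.9589 bits


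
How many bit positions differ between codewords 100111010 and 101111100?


Count differing positions: . . ^ . . . ^ ^ . = 3 differences

3


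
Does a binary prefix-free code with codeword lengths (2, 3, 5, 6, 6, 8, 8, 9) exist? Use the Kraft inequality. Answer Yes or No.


Kraft sum = sum(2^(-l_i)) = 0.4473, need <= 1. Result: satisfied (a binary prefix-free code with these lengths exists)

Yes


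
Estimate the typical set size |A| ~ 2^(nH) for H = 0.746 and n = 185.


log2|A_typical| = nH = 185 * 0.746 = 138.01, so |A_typical| ~ 2^138.01 = 3.509e+41

3.509e+41


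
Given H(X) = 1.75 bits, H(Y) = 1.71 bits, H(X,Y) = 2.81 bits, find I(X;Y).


I(X;Y) = H(X) + H(Y) - H(X,Y) = 1.75 + 1.71 - 2.81 = 0.65

0.65 bits


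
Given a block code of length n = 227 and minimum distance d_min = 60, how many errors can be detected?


Detection capability = d_min - 1 = 60 - 1 = 59

59 errors


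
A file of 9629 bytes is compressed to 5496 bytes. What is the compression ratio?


Ratio = original / compressed = 9629 / 5496 = 1.752

1.752


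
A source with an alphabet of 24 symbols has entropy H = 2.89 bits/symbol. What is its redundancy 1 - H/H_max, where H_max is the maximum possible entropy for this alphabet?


H_max = log2(K) = log2(24) = 4.585 bits/symbol. Redundancy = 1 - H/H_max = 1 - 2.89/4.585 = 1 - 0.6303 = 0.3697

0.3697


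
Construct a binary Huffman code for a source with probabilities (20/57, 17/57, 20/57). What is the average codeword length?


Huffman construction (repeatedly merge the two least-probable nodes; each merge adds 1 bit to every symbol beneath it): 17/57 + 20/57 = 37/57; 20/57 + 37/57 = 1. Resulting codeword lengths (in the order the probabilities were given): (2, 2, 1). L_avg = sum(p_i * l_i) = 20/57*2 + 17/57*2 + 20/57*1 = 94/57 = 1.6491

1.6491 bits


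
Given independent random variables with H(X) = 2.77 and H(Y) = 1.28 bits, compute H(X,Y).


For independent variables, H(X,Y) = H(X) + H(Y) = 2.77 + 1.28 = 4.05

4.05 bits


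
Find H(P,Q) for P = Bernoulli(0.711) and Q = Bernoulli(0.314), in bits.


H(P,Q) = -p*log2(q) - (1-p)*log2(1-q). -0.711*log2(0.314) = 1.188197; -0.289*log2(0.686) = 0.157135. H(P,Q) = 1.188197 + 0.157135 = 1.3453

1.3453 bits


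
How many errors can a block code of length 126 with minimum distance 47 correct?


Correction capability = floor((d-1)/2) = floor((47-1)/2) = 23

23 errors


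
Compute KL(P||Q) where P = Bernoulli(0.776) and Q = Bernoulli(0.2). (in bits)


KL = p*log2(p/q) + (1-p)*log2((1-p)/(1-q)) = 0.776*log2(0.776/0.2) + 0.224*log2(0.224/0.8) = 1.1065

1.1065 bits


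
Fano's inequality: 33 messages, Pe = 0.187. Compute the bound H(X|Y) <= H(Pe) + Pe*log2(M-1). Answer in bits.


H(Pe) = -Pe*log2(Pe) - (1-Pe)*log2(1-Pe) = -0.187*log2(0.187) - 0.813*log2(0.813) = 0.452332 + 0.242821 = 0.6952. Pe*log2(M-1) = 0.187*log2(32) = 0.935000. Bound = H(Pe) + Pe*log2(M-1) = 0.452332 + 0.242821 + 0.935000 = 1.6302

1.6302 bits


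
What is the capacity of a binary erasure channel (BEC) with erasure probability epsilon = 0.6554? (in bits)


C = 1 - epsilon = 1 - 0.6554 = 0.3446

0.3446 bits


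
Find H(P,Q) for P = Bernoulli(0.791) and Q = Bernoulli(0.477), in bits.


H(P,Q) = -p*log2(q) - (1-p)*log2(1-q). -0.791*log2(0.477) = 0.844740; -0.209*log2(0.523) = 0.195439. H(P,Q) = 0.844740 + 0.195439 = 1.0402

1.0402 bits


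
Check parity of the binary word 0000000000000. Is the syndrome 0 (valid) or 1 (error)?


Syndrome = XOR of all bits = 0 XOR 0 XOR 0 XOR 0 XOR 0 XOR 0 XOR 0 XOR 0 XOR 0 XOR 0 XOR 0 XOR 0 XOR 0 = 0

0


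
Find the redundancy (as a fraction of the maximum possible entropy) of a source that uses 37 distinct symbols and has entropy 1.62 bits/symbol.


H_max = log2(K) = log2(37) = 5.2095 bits/symbol. Redundancy = 1 - H/H_max = 1 - 1.62/5.2095 = 1 - 0.311 = 0.689

0.689


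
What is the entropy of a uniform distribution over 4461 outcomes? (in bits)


H = log2(n) = log2(4461) = 12.1232

12.1232 bits


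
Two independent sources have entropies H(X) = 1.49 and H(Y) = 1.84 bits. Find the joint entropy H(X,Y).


For independent variables, H(X,Y) = H(X) + H(Y) = 1.49 + 1.84 = 3.33

3.33 bits


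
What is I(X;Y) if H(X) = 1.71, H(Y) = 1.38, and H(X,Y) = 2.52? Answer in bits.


I(X;Y) = H(X) + H(Y) - H(X,Y) = 1.71 + 1.38 - 2.52 = 0.57

0.57 bits


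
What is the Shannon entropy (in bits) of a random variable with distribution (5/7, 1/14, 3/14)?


H = -sum(p_i * log2(p_i)). Terms: -(5/7)*log2(5/7) = 0.346733; -(1/14)*log2(1/14) = 0.271954; -(3/14)*log2(3/14) = 0.476227. H = 0.346733 + 0.271954 + 0.476227 = 1.0949

1.0949 bits


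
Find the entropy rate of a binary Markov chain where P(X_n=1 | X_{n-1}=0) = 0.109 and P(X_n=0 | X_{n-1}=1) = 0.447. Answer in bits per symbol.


Stationary distribution: pi_0 = p10/(p01+p10) = 0.804, pi_1 = 0.196. Entropy rate H' = pi_0*H(p01) + pi_1*H(p10) = 0.804*0.4969 + 0.196*0.9919 = 0.5939

0.5939 bits/symbol


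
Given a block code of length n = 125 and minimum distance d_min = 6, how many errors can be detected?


Detection capability = d_min - 1 = 6 - 1 = 5

5 errors


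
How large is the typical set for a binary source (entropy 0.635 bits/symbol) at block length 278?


log2|A_typical| = nH = 278 * 0.635 = 176.53, so |A_typical| ~ 2^176.53 = 1.383e+53

1.383e+53


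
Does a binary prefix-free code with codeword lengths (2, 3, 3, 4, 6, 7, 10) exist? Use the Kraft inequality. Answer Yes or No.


Kraft sum = sum(2^(-l_i)) = 0.5869, need <= 1. Result: satisfied (a binary prefix-free code with these lengths exists)

Yes


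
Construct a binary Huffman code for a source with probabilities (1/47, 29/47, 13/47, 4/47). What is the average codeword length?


Huffman construction (repeatedly merge the two least-probable nodes; each merge adds 1 bit to every symbol beneath it): 1/47 + 4/47 = 5/47; 5/47 + 13/47 = 18/47; 18/47 + 29/47 = 1. Resulting codeword lengths (in the order the probabilities were given): (3, 1, 2, 3). L_avg = sum(p_i * l_i) = 1/47*3 + 29/47*1 + 13/47*2 + 4/47*3 = 70/47 = 1.4894

1.4894 bits


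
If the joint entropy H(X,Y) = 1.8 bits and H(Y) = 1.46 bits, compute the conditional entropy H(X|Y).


H(X|Y) = H(X,Y) - H(Y) = 1.8 - 1.46 = 0.34

0.34 bits


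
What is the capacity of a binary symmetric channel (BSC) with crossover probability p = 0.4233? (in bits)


H(p) = -p*log2(p) - (1-p)*log2(1-p) = -0.4233*log2(0.4233) - 0.5767*log2(0.5767) = 0.524997 + 0.457962 = 0.983. C = 1 - H(p) = 1 - 0.983 = 0.017

0.017 bits


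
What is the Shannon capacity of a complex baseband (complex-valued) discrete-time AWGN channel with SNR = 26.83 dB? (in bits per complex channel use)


SNR_linear = 10^(26.83/10) = 481.9478; C = log2(1 + SNR_linear) = log2(1 + 481.9478) = 8.9157

8.9157 bits/channel use


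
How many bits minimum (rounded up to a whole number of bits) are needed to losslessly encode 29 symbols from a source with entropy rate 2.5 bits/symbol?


Minimum bits >= n * H = 29 * 2.5 = 72.5, rounded up to a whole number of bits = 73

73 bits


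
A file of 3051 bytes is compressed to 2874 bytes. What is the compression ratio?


Ratio = original / compressed = 3051 / 2874 = 1.0616

1.0616


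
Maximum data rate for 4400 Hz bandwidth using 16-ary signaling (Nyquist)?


Rate = 2 * B * log2(M) = 2 * 4400 * 4.0 = 35200.0

35200.0 bps


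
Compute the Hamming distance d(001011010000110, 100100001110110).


Count differing positions: ^ . ^ ^ ^ ^ . ^ ^ ^ ^ . . . . = 9 differences

9
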